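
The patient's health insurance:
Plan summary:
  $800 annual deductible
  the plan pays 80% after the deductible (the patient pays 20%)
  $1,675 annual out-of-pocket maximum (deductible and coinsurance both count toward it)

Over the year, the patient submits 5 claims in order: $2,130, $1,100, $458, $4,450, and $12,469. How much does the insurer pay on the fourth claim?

$4,152.60

Claim 1 ($2,130): deductible takes $800, $1,330 remains; patient's 20% is $266. Patient pays $1,066; OOP now $1,066. Plan pays $2,130 − $1,066 = $1,064.
Claim 2 ($1,100): deductible met; 20% of $1,100 = $220. Patient pays $220; OOP now $1,286. Insurer: $1,100 − $220 = $880.
Claim 3 ($458): 20% coinsurance on $458 = $91.60. Patient pays $91.60; OOP now $1,377.60. Insurer: $458 − $91.60 = $366.40.
Claim 4 ($4,450): deductible already satisfied, so patient's share is 20% × $4,450 = $890. Adding that to $1,377.60 gives $2,267.60, past the $1,675 cap; patient pays only $1,675 − $1,377.60 = $297.40. Plan pays $4,450 − $297.40 = $4,152.60.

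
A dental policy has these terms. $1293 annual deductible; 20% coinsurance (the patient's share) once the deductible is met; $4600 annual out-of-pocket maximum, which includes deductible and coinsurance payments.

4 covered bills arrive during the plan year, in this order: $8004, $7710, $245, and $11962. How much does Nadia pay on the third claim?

Claim 1 ($8004): deductible takes $1293, $6711 remains; patient's 20% is $1342.20. Patient owes $2635.20 (running OOP $2635.20).
Claim 2 ($7710): deductible already satisfied, so patient's share is 20% × $7710 = $1542. Patient owes $1542 (running OOP $4177.20).
Claim 3 ($245): deductible already satisfied, so patient's share is 20% × $245 = $49. Cost to patient: $49. OOP to date $4226.20.

$49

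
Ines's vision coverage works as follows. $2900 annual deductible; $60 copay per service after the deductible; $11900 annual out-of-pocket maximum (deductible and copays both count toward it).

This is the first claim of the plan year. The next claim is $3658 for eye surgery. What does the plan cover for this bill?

Nothing has been paid toward the $2900 deductible, so the first $2900 of this charge is applied there.
After the $2900 deductible portion, $3658 − $2900 = $758 is subject to the copay.
Copay on this service: $60.
So the member owes $2900 + $60 = $2960 before any cap.
Total out-of-pocket so far would be $0 + $2960 = $2960, below the $11900 cap — no reduction.
The plan picks up $3658 − $2960 = $698.

$698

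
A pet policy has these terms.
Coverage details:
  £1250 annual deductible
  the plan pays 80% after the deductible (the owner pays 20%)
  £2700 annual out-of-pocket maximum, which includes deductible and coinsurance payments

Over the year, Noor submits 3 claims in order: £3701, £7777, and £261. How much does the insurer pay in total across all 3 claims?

Bill 1, £3701: £1250 to deductible, leaving £2451; 20% of £2451 = £490.20. Cost to owner: £1740.20. OOP to date £1740.20. Insurer: £3701 − £1740.20 = £1960.80.
Bill 2, £7777: deductible met; 20% of £7777 = £1555.40. OOP would hit £3295.60 > £2700, so the cap limits the owner to £2700 − £1740.20 = £959.80. Plan pays £7777 − £959.80 = £6817.20.
Bill 3, £261: deductible already satisfied, so owner's share is 20% × £261 = £52.20. OOP would hit £2752.20 > £2700, so the cap limits the owner to £2700 − £2700 = £0. Plan pays £261 − £0 = £261.
Insurer total = bills − owner's total = £11739 − £2700 = £9039.

£9039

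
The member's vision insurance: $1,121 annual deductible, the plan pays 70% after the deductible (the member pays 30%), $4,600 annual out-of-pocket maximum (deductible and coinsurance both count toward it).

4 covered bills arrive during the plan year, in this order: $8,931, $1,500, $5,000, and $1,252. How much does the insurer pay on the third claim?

Bill 1, $8,931: $1,121 to deductible, leaving $7,810; 30% of $7,810 = $2,343. Member pays $3,464; OOP now $3,464. Plan pays $8,931 − $3,464 = $5,467.
Bill 2, $1,500: deductible met; 30% of $1,500 = $450. Member pays $450; OOP now $3,914. Plan pays $1,500 − $450 = $1,050.
Bill 3, $5,000: deductible met; 30% of $5,000 = $1,500. Adding that to $3,914 gives $5,414, past the $4,600 cap; member pays only $4,600 − $3,914 = $686. Plan pays $5,000 − $686 = $4,314.

$4,314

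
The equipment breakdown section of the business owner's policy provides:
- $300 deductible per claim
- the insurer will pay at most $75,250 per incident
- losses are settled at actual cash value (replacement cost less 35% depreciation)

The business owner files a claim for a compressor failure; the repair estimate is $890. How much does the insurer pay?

Depreciate 35%: the covered value is $890 × 0.65 = $578.50.
Less the $300 deductible: $578.50 − $300 = $278.50.
That's under the $75,250 cap, so the insurer reimburses the full $278.50.

$278.50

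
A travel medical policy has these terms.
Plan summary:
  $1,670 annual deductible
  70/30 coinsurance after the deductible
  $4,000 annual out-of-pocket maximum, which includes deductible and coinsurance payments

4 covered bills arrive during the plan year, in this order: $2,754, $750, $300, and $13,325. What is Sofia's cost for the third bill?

Bill 1, $2,754: $1,670 to deductible, leaving $1,084; 30% of $1,084 = $325.20. Cost to traveler: $1,995.20. OOP to date $1,995.20.
Bill 2, $750: deductible already satisfied, so traveler's share is 30% × $750 = $225. Traveler pays $225; OOP now $2,220.20.
Bill 3, $300: 30% coinsurance on $300 = $90. Traveler owes $90 (running OOP $2,310.20).

$90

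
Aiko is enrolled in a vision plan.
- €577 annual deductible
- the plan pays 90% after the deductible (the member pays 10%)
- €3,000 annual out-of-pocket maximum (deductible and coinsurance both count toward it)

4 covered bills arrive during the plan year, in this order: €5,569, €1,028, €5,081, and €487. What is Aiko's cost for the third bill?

Claim 1 — €5,569: deductible takes €577, €4,992 remains; 10% of €4,992 = €499.20. Cost to member: €1,076.20. OOP to date €1,076.20.
Claim 2 — €1,028: 10% coinsurance on €1,028 = €102.80. Member owes €102.80 (running OOP €1,179).
Claim 3 — €5,081: deductible met; 10% of €5,081 = €508.10. Member pays €508.10; OOP now €1,687.10.

€508.10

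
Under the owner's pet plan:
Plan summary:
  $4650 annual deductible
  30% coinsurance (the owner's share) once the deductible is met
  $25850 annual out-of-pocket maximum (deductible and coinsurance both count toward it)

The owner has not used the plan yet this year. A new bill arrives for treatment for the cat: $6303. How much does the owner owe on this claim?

The full $4650 deductible is still open; $4650 of this bill applies to it.
The remaining $1653 (= $6303 − $4650) moves to coinsurance.
Owner's 30% share of $1653 is $495.90.
That puts the owner's cost at $4650 + $495.90 = $5145.90 before any cap.
Total out-of-pocket so far would be $0 + $5145.90 = $5145.90, below the $25850 cap — no reduction.

$5145.90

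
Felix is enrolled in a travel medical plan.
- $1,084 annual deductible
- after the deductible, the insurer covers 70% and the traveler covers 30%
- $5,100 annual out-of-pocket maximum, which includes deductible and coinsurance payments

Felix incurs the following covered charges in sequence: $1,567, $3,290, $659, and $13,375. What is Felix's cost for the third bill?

Claim 1 ($1,567): $1,084 finishes the deductible; $483 goes to coinsurance; 30% of $483 = $144.90. Traveler pays $1,228.90; OOP now $1,228.90.
Claim 2 ($3,290): deductible met; 30% of $3,290 = $987. Traveler owes $987 (running OOP $2,215.90).
Claim 3 ($659): deductible already satisfied, so traveler's share is 30% × $659 = $197.70. Traveler owes $197.70 (running OOP $2,413.60).

$197.70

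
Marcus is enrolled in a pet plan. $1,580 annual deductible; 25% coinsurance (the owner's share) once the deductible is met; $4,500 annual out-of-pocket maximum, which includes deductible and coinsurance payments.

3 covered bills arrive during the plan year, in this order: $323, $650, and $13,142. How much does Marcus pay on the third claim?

#1 ($323): fully absorbed by the deductible. Owner owes $323 (running OOP $323).
#2 ($650): entire amount goes to the deductible. Owner owes $650 (running OOP $973).
#3 ($13,142): deductible takes $607, $12,535 remains; 25% of $12,535 = $3,133.75. Together that's $607 + $3,133.75 = $3,740.75. Adding that to $973 gives $4,713.75, past the $4,500 cap; owner pays only $4,500 − $973 = $3,527.

$3,527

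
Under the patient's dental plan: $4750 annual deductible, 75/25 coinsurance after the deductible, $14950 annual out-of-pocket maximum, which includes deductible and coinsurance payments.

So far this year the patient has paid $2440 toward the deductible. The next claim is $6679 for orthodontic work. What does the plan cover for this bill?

Deductible still to meet: $4750 − $2440 = $2310.
That leaves $6679 − $2310 = $4369 for coinsurance.
Coinsurance: $4369 × 25% = $1092.25.
Patient responsibility before any cap: $2310 + $1092.25 = $3402.25.
Total out-of-pocket so far would be $2440 + $3402.25 = $5842.25, below the $14950 cap — no reduction.
Insurer pays the balance: $6679 − $3402.25 = $3276.75.

$3276.75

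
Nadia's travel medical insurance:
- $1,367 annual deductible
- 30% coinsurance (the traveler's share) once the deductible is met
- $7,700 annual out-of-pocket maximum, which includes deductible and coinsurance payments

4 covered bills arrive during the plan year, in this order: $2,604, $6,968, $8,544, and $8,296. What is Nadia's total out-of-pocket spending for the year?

Claim 1 ($2,604): deductible takes $1,367, $1,237 remains; coinsurance $1,237 × 30% = $371.10. Traveler owes $1,738.10 (running OOP $1,738.10).
Claim 2 ($6,968): deductible met; 30% of $6,968 = $2,090.40. Traveler pays $2,090.40; OOP now $3,828.50.
Claim 3 ($8,544): deductible met; 30% of $8,544 = $2,563.20. Cost to traveler: $2,563.20. OOP to date $6,391.70.
Claim 4 ($8,296): 30% coinsurance on $8,296 = $2,488.80. That would push OOP to $8,880.50, over the $7,700 cap, so traveler pays $7,700 − $6,391.70 = $1,308.30.
Total paid by the traveler: $1,738.10 + $2,090.40 + $2,563.20 + $1,308.30 = $7,700.

$7,700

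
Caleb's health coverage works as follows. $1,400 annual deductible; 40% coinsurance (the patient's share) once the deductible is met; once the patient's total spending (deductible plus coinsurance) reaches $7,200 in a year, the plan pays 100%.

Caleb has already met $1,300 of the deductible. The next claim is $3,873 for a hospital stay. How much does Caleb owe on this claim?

Remaining deductible: $1,400 − $1,300 = $100.
After the $100 deductible portion, $3,873 − $100 = $3,773 is subject to coinsurance.
40% of $3,773 = $1,509.20 falls to the patient.
Patient responsibility before any cap: $100 + $1,509.20 = $1,609.20.
Total out-of-pocket so far would be $1,300 + $1,609.20 = $2,909.20, below the $7,200 cap — no reduction.

$1,609.20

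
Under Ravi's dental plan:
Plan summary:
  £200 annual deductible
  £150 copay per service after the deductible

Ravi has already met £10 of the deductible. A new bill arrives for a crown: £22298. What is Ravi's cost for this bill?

Deductible still to meet: £200 − £10 = £190.
After the £190 deductible portion, £22298 − £190 = £22108 is subject to the copay.
Copay on this service: £150.
That puts the patient's cost at £190 + £150 = £340.

£340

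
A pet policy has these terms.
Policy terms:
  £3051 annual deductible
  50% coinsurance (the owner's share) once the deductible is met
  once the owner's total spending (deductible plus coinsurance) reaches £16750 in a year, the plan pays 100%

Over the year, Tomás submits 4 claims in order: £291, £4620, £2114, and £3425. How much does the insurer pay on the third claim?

£1057

Claim 1 — £291: entire amount goes to the deductible. Owner owes £291 (running OOP £291). Plan pays £291 − £291 = £0.
Claim 2 — £4620: deductible takes £2760, £1860 remains; coinsurance £1860 × 50% = £930. Owner owes £3690 (running OOP £3981). Insurer: £4620 − £3690 = £930.
Claim 3 — £2114: 50% coinsurance on £2114 = £1057. Cost to owner: £1057. OOP to date £5038. Plan pays £2114 − £1057 = £1057.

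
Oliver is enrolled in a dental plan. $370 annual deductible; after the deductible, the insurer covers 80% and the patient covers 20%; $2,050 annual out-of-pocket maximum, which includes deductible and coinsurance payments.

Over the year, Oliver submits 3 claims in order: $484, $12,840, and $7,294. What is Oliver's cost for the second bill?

$1,657.20

Bill 1, $484: $370 finishes the deductible; $114 goes to coinsurance; 20% of $114 = $22.80. Patient pays $392.80; OOP now $392.80.
Bill 2, $12,840: deductible already satisfied, so patient's share is 20% × $12,840 = $2,568. OOP would hit $2,960.80 > $2,050, so the cap limits the patient to $2,050 − $392.80 = $1,657.20.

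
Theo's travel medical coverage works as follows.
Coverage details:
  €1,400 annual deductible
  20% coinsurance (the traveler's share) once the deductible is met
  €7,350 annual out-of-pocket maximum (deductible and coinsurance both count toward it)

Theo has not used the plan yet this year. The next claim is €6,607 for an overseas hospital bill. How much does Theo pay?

Deductible not yet touched, so the first €1,400 of the bill goes to the deductible.
That leaves €6,607 − €1,400 = €5,207 for coinsurance.
Traveler's 20% share of €5,207 is €1,041.40.
That puts the traveler's cost at €1,400 + €1,041.40 = €2,441.40 before any cap.
Cumulative spending €0 + €2,441.40 = €2,441.40 stays under the €7,350 maximum.

€2,441.40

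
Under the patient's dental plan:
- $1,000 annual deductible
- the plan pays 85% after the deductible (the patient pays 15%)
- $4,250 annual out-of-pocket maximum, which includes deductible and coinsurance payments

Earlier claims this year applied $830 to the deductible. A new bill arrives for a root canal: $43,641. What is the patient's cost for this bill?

Deductible still to meet: $1,000 − $830 = $170.
The remaining $43,471 (= $43,641 − $170) moves to coinsurance.
Coinsurance: $43,471 × 15% = $6,520.65.
That puts the patient's cost at $170 + $6,520.65 = $6,690.65 before any cap.
Adding $6,690.65 to the $830 already spent would give $7,520.65, which exceeds the $4,250 cap; the patient pays just $4,250 − $830 = $3,420.

$3,420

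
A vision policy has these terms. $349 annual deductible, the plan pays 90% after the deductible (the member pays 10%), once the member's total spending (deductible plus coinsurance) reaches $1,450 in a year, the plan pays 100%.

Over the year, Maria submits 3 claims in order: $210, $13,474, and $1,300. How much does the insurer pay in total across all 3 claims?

Claim 1 — $210: fully absorbed by the deductible. Cost to member: $210. OOP to date $210. Insurer: $210 − $210 = $0.
Claim 2 — $13,474: deductible takes $139, $13,335 remains; coinsurance $13,335 × 10% = $1,333.50. Deductible plus coinsurance: $139 + $1,333.50 = $1,472.50. That would push OOP to $1,682.50, over the $1,450 cap, so member pays $1,450 − $210 = $1,240. Insurer: $13,474 − $1,240 = $12,234.
Claim 3 — $1,300: deductible already satisfied, so member's share is 10% × $1,300 = $130. That would push OOP to $1,580, over the $1,450 cap, so member pays $1,450 − $1,450 = $0. Insurer: $1,300 − $0 = $1,300.
Insurer total: $0 + $12,234 + $1,300 = $13,534.

$13,534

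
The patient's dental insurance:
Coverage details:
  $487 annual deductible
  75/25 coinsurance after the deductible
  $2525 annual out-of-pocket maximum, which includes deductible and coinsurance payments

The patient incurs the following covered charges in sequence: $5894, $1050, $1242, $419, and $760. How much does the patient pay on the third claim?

#1 ($5894): deductible takes $487, $5407 remains; patient's 25% is $1351.75. Cost to patient: $1838.75. OOP to date $1838.75.
#2 ($1050): deductible met; 25% of $1050 = $262.50. Cost to patient: $262.50. OOP to date $2101.25.
#3 ($1242): deductible already satisfied, so patient's share is 25% × $1242 = $310.50. Patient pays $310.50; OOP now $2411.75.

$310.50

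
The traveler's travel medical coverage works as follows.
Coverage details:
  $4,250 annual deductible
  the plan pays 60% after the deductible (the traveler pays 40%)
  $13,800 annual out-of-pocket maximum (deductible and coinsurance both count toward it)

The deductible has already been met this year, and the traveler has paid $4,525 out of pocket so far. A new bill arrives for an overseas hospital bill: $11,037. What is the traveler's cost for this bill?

The deductible is already satisfied, so the full bill goes to coinsurance.
Traveler's 40% share of $11,037 is $4,414.80.
Cumulative spending $4,525 + $4,414.80 = $8,939.80 stays under the $13,800 maximum.

$4,414.80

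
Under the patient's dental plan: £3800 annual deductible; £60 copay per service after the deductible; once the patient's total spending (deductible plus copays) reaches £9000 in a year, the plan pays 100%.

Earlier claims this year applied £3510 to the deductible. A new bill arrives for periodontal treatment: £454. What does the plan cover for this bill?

£104

£3510 of the £3800 deductible is already met, leaving £290.
The remaining £164 (= £454 − £290) moves to the copay.
Copay on this service: £60.
That puts the patient's cost at £290 + £60 = £350 before any cap.
Cumulative spending £3510 + £350 = £3860 stays under the £9000 maximum.
The plan picks up £454 − £350 = £104.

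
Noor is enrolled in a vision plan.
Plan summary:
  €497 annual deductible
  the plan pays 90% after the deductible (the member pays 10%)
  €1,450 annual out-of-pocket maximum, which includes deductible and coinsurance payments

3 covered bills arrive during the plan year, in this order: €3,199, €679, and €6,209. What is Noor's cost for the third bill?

#1 (€3,199): deductible takes €497, €2,702 remains; 10% of €2,702 = €270.20. Member pays €767.20; OOP now €767.20.
#2 (€679): deductible already satisfied, so member's share is 10% × €679 = €67.90. Cost to member: €67.90. OOP to date €835.10.
#3 (€6,209): deductible met; 10% of €6,209 = €620.90. OOP would hit €1,456 > €1,450, so the cap limits the member to €1,450 − €835.10 = €614.90.

€614.90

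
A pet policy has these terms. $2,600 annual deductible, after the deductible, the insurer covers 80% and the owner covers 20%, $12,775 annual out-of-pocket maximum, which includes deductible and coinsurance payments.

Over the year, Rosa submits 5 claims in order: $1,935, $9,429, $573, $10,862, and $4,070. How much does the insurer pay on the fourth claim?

#1 ($1,935): entire amount goes to the deductible. Owner pays $1,935; OOP now $1,935. Plan pays $1,935 − $1,935 = $0.
#2 ($9,429): deductible takes $665, $8,764 remains; owner's 20% is $1,752.80. Owner owes $2,417.80 (running OOP $4,352.80). Insurer: $9,429 − $2,417.80 = $7,011.20.
#3 ($573): 20% coinsurance on $573 = $114.60. Owner pays $114.60; OOP now $4,467.40. Insurer: $573 − $114.60 = $458.40.
#4 ($10,862): deductible met; 20% of $10,862 = $2,172.40. Cost to owner: $2,172.40. OOP to date $6,639.80. Plan pays $10,862 − $2,172.40 = $8,689.60.

$8,689.60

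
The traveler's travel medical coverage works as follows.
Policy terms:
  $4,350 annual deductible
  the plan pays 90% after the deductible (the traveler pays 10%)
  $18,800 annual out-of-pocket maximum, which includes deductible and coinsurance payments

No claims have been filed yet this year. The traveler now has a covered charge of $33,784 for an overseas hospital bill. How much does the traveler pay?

$7,293.40

Deductible not yet touched, so the first $4,350 of the bill goes to the deductible.
That leaves $33,784 − $4,350 = $29,434 for coinsurance.
Coinsurance: $29,434 × 10% = $2,943.40.
That puts the traveler's cost at $4,350 + $2,943.40 = $7,293.40 before any cap.
Total out-of-pocket so far would be $0 + $7,293.40 = $7,293.40, below the $18,800 cap — no reduction.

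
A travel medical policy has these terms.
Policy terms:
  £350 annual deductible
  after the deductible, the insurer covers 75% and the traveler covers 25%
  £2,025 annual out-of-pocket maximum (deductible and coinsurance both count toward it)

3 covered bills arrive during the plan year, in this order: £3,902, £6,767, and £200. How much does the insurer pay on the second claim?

Claim 1 — £3,902: £350 to deductible, leaving £3,552; 25% of £3,552 = £888. Cost to traveler: £1,238. OOP to date £1,238. Plan pays £3,902 − £1,238 = £2,664.
Claim 2 — £6,767: 25% coinsurance on £6,767 = £1,691.75. That would push OOP to £2,929.75, over the £2,025 cap, so traveler pays £2,025 − £1,238 = £787. Insurer: £6,767 − £787 = £5,980.

£5,980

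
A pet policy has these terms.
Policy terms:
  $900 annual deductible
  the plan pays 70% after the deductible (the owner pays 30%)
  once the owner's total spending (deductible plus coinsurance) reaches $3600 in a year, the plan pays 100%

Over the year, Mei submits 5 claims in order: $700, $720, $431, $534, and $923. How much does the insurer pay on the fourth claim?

$373.80

#1 ($700): fully absorbed by the deductible. Owner owes $700 (running OOP $700). Insurer: $700 − $700 = $0.
#2 ($720): $200 to deductible, leaving $520; 30% of $520 = $156. Owner owes $356 (running OOP $1056). Plan pays $720 − $356 = $364.
#3 ($431): deductible already satisfied, so owner's share is 30% × $431 = $129.30. Cost to owner: $129.30. OOP to date $1185.30. Plan pays $431 − $129.30 = $301.70.
#4 ($534): deductible met; 30% of $534 = $160.20. Owner owes $160.20 (running OOP $1345.50). Plan pays $534 − $160.20 = $373.80.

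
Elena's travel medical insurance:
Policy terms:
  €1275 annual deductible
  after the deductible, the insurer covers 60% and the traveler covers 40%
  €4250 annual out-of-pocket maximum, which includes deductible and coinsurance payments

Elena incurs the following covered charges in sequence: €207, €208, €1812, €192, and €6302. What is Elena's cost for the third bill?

€1240.80

Claim 1 (€207): fully absorbed by the deductible. Traveler owes €207 (running OOP €207).
Claim 2 (€208): entire amount goes to the deductible. Traveler owes €208 (running OOP €415).
Claim 3 (€1812): €860 to deductible, leaving €952; traveler's 40% is €380.80. Traveler owes €1240.80 (running OOP €1655.80).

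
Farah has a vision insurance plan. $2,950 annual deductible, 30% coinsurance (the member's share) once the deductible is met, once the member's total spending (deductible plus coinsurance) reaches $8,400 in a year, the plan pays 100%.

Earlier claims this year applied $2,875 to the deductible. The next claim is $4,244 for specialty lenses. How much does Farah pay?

$2,875 of the $2,950 deductible is already met, leaving $75.
The remaining $4,169 (= $4,244 − $75) moves to coinsurance.
Coinsurance: $4,169 × 30% = $1,250.70.
Member responsibility before any cap: $75 + $1,250.70 = $1,325.70.
Year-to-date out-of-pocket becomes $2,875 + $1,325.70 = $4,200.70, still under the $8,400 maximum, so no cap applies.

$1,325.70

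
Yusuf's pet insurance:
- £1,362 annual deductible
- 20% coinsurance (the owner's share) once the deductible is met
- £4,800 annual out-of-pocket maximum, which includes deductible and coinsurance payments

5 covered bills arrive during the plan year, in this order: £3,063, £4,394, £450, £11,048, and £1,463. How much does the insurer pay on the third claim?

£360

Bill 1, £3,063: deductible takes £1,362, £1,701 remains; coinsurance £1,701 × 20% = £340.20. Owner pays £1,702.20; OOP now £1,702.20. Plan pays £3,063 − £1,702.20 = £1,360.80.
Bill 2, £4,394: 20% coinsurance on £4,394 = £878.80. Cost to owner: £878.80. OOP to date £2,581. Plan pays £4,394 − £878.80 = £3,515.20.
Bill 3, £450: deductible met; 20% of £450 = £90. Cost to owner: £90. OOP to date £2,671. Insurer: £450 − £90 = £360.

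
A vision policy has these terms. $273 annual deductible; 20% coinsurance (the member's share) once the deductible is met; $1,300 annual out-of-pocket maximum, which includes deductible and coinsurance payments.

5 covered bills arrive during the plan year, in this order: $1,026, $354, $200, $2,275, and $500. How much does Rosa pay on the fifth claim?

$100

#1 ($1,026): $273 to deductible, leaving $753; 20% of $753 = $150.60. Member owes $423.60 (running OOP $423.60).
#2 ($354): 20% coinsurance on $354 = $70.80. Cost to member: $70.80. OOP to date $494.40.
#3 ($200): deductible met; 20% of $200 = $40. Cost to member: $40. OOP to date $534.40.
#4 ($2,275): 20% coinsurance on $2,275 = $455. Member pays $455; OOP now $989.40.
#5 ($500): 20% coinsurance on $500 = $100. Member owes $100 (running OOP $1,089.40).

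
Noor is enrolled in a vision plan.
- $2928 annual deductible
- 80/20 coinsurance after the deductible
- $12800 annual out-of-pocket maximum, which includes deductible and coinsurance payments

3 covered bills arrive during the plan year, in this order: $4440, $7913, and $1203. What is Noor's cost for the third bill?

$240.60

#1 ($4440): deductible takes $2928, $1512 remains; coinsurance $1512 × 20% = $302.40. Member pays $3230.40; OOP now $3230.40.
#2 ($7913): deductible met; 20% of $7913 = $1582.60. Cost to member: $1582.60. OOP to date $4813.
#3 ($1203): 20% coinsurance on $1203 = $240.60. Cost to member: $240.60. OOP to date $5053.60.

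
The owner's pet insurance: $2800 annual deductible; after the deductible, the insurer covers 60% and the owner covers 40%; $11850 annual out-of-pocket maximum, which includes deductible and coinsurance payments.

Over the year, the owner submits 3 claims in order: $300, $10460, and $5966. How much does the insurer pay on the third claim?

Bill 1, $300: fully absorbed by the deductible. Owner owes $300 (running OOP $300). Insurer: $300 − $300 = $0.
Bill 2, $10460: $2500 finishes the deductible; $7960 goes to coinsurance; 40% of $7960 = $3184. Owner pays $5684; OOP now $5984. Plan pays $10460 − $5684 = $4776.
Bill 3, $5966: 40% coinsurance on $5966 = $2386.40. Owner pays $2386.40; OOP now $8370.40. Plan pays $5966 − $2386.40 = $3579.60.

$3579.60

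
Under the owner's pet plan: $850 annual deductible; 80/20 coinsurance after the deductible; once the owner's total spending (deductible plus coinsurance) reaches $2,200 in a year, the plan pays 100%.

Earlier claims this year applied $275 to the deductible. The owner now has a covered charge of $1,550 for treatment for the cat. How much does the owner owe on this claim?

$275 of the $850 deductible is already met, leaving $575.
The remaining $975 (= $1,550 − $575) moves to coinsurance.
Owner's 20% share of $975 is $195.
That puts the owner's cost at $575 + $195 = $770 before any cap.
Cumulative spending $275 + $770 = $1,045 stays under the $2,200 maximum.

$770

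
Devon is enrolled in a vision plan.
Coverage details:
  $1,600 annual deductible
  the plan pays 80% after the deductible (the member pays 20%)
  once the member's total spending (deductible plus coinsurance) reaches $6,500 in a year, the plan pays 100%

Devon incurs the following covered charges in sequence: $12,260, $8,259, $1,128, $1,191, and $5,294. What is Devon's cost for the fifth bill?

Claim 1 — $12,260: $1,600 to deductible, leaving $10,660; member's 20% is $2,132. Cost to member: $3,732. OOP to date $3,732.
Claim 2 — $8,259: deductible met; 20% of $8,259 = $1,651.80. Member owes $1,651.80 (running OOP $5,383.80).
Claim 3 — $1,128: 20% coinsurance on $1,128 = $225.60. Member pays $225.60; OOP now $5,609.40.
Claim 4 — $1,191: 20% coinsurance on $1,191 = $238.20. Member pays $238.20; OOP now $5,847.60.
Claim 5 — $5,294: deductible met; 20% of $5,294 = $1,058.80. OOP would hit $6,906.40 > $6,500, so the cap limits the member to $6,500 − $5,847.60 = $652.40.

$652.40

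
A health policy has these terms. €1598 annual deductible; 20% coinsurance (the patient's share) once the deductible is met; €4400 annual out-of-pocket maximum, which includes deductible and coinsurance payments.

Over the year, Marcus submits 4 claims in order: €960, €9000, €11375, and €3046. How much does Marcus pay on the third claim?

#1 (€960): all of it applies to the deductible. Cost to patient: €960. OOP to date €960.
#2 (€9000): €638 finishes the deductible; €8362 goes to coinsurance; 20% of €8362 = €1672.40. Patient owes €2310.40 (running OOP €3270.40).
#3 (€11375): deductible met; 20% of €11375 = €2275. Adding that to €3270.40 gives €5545.40, past the €4400 cap; patient pays only €4400 − €3270.40 = €1129.60.

€1129.60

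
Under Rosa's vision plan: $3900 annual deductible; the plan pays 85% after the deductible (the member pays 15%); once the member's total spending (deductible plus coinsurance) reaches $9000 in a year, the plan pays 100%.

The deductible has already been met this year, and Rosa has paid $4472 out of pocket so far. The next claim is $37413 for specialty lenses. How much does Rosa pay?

The deductible is already satisfied, so the full bill goes to coinsurance.
15% of $37413 = $5611.95 falls to the member.
Adding $5611.95 to the $4472 already spent would give $10083.95, which exceeds the $9000 cap; the member pays just $9000 − $4472 = $4528.

$4528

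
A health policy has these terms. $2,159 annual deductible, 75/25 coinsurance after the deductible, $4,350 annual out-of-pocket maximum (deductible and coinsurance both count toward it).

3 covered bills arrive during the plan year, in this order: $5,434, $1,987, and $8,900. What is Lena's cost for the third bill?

$875.50

Claim 1 — $5,434: $2,159 finishes the deductible; $3,275 goes to coinsurance; coinsurance $3,275 × 25% = $818.75. Patient pays $2,977.75; OOP now $2,977.75.
Claim 2 — $1,987: deductible met; 25% of $1,987 = $496.75. Patient pays $496.75; OOP now $3,474.50.
Claim 3 — $8,900: deductible met; 25% of $8,900 = $2,225. OOP would hit $5,699.50 > $4,350, so the cap limits the patient to $4,350 − $3,474.50 = $875.50.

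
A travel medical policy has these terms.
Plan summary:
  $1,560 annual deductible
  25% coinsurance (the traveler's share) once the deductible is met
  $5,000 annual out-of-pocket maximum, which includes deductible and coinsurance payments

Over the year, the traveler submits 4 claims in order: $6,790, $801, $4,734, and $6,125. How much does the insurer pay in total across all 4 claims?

$13,450

#1 ($6,790): $1,560 finishes the deductible; $5,230 goes to coinsurance; coinsurance $5,230 × 25% = $1,307.50. Cost to traveler: $2,867.50. OOP to date $2,867.50. Plan pays $6,790 − $2,867.50 = $3,922.50.
#2 ($801): deductible already satisfied, so traveler's share is 25% × $801 = $200.25. Traveler pays $200.25; OOP now $3,067.75. Insurer: $801 − $200.25 = $600.75.
#3 ($4,734): 25% coinsurance on $4,734 = $1,183.50. Cost to traveler: $1,183.50. OOP to date $4,251.25. Plan pays $4,734 − $1,183.50 = $3,550.50.
#4 ($6,125): deductible already satisfied, so traveler's share is 25% × $6,125 = $1,531.25. OOP would hit $5,782.50 > $5,000, so the cap limits the traveler to $5,000 − $4,251.25 = $748.75. Insurer: $6,125 − $748.75 = $5,376.25.
Insurer total = bills − traveler's total = $18,450 − $5,000 = $13,450.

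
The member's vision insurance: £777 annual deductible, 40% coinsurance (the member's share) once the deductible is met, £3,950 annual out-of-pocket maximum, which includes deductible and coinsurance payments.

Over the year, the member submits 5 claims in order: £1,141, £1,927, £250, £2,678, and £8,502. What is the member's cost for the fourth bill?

Bill 1, £1,141: deductible takes £777, £364 remains; member's 40% is £145.60. Cost to member: £922.60. OOP to date £922.60.
Bill 2, £1,927: 40% coinsurance on £1,927 = £770.80. Member owes £770.80 (running OOP £1,693.40).
Bill 3, £250: deductible already satisfied, so member's share is 40% × £250 = £100. Member pays £100; OOP now £1,793.40.
Bill 4, £2,678: 40% coinsurance on £2,678 = £1,071.20. Member pays £1,071.20; OOP now £2,864.60.

£1,071.20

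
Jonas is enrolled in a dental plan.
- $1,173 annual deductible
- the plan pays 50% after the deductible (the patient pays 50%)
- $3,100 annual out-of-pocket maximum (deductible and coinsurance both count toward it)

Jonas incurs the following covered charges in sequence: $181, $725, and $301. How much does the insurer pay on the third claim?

$17

Claim 1 — $181: fully absorbed by the deductible. Patient pays $181; OOP now $181. Insurer: $181 − $181 = $0.
Claim 2 — $725: all of it applies to the deductible. Cost to patient: $725. OOP to date $906. Plan pays $725 − $725 = $0.
Claim 3 — $301: deductible takes $267, $34 remains; patient's 50% is $17. Cost to patient: $284. OOP to date $1,190. Plan pays $301 − $284 = $17.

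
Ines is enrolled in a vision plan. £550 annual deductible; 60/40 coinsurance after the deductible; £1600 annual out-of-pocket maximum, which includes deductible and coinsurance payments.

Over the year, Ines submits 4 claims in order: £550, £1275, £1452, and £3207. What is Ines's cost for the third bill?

#1 (£550): all of it applies to the deductible. Member pays £550; OOP now £550.
#2 (£1275): deductible met; 40% of £1275 = £510. Member owes £510 (running OOP £1060).
#3 (£1452): deductible already satisfied, so member's share is 40% × £1452 = £580.80. That would push OOP to £1640.80, over the £1600 cap, so member pays £1600 − £1060 = £540.

£540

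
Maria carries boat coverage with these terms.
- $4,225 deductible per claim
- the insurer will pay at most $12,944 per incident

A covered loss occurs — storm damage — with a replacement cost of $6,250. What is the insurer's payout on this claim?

Subtract the deductible: $6,250 − $4,225 = $2,025.
$2,025 is within the $12,944 limit, so the insurer pays $2,025.

$2,025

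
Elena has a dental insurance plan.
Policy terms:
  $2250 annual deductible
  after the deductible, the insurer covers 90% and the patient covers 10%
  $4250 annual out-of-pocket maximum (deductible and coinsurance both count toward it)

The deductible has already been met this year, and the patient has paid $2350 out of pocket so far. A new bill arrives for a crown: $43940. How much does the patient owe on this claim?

$1900

The deductible is already satisfied, so the full bill goes to coinsurance.
Coinsurance: $43940 × 10% = $4394.
That would bring total out-of-pocket to $6744, past the $4250 cap. The patient is capped at $4250 − $2350 = $1900 on this claim.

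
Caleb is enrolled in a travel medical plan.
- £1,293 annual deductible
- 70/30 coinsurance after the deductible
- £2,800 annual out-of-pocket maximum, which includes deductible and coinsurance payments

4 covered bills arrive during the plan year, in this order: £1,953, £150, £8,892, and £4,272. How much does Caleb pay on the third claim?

#1 (£1,953): £1,293 to deductible, leaving £660; 30% of £660 = £198. Cost to traveler: £1,491. OOP to date £1,491.
#2 (£150): deductible already satisfied, so traveler's share is 30% × £150 = £45. Traveler owes £45 (running OOP £1,536).
#3 (£8,892): deductible met; 30% of £8,892 = £2,667.60. Adding that to £1,536 gives £4,203.60, past the £2,800 cap; traveler pays only £2,800 − £1,536 = £1,264.

£1,264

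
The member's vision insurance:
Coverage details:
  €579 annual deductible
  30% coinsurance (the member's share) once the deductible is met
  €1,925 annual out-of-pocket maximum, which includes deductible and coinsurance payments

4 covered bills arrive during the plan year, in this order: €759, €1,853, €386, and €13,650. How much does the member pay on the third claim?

€115.80

Claim 1 (€759): €579 to deductible, leaving €180; 30% of €180 = €54. Cost to member: €633. OOP to date €633.
Claim 2 (€1,853): deductible already satisfied, so member's share is 30% × €1,853 = €555.90. Cost to member: €555.90. OOP to date €1,188.90.
Claim 3 (€386): 30% coinsurance on €386 = €115.80. Member owes €115.80 (running OOP €1,304.70).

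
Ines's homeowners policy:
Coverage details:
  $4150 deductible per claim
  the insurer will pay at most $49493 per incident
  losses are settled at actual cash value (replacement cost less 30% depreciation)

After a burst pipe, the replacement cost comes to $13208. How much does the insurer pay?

$5095.60

At 30% depreciation, ACV = $13208 − $3962.40 = $9245.60.
After the deductible, $9245.60 − $4150 = $5095.60 remains.
That's under the $49493 cap, so the insurer reimburses the full $5095.60.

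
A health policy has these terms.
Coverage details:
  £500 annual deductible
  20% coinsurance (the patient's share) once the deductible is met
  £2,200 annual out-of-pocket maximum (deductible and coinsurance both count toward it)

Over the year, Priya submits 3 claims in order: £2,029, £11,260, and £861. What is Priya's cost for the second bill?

Bill 1, £2,029: £500 to deductible, leaving £1,529; patient's 20% is £305.80. Cost to patient: £805.80. OOP to date £805.80.
Bill 2, £11,260: 20% coinsurance on £11,260 = £2,252. That would push OOP to £3,057.80, over the £2,200 cap, so patient pays £2,200 − £805.80 = £1,394.20.

£1,394.20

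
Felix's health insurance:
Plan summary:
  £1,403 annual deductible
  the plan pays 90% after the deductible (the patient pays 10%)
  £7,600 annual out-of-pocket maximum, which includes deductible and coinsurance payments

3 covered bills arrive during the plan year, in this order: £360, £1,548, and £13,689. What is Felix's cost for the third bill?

Claim 1 — £360: entire amount goes to the deductible. Cost to patient: £360. OOP to date £360.
Claim 2 — £1,548: deductible takes £1,043, £505 remains; coinsurance £505 × 10% = £50.50. Patient pays £1,093.50; OOP now £1,453.50.
Claim 3 — £13,689: 10% coinsurance on £13,689 = £1,368.90. Cost to patient: £1,368.90. OOP to date £2,822.40.

£1,368.90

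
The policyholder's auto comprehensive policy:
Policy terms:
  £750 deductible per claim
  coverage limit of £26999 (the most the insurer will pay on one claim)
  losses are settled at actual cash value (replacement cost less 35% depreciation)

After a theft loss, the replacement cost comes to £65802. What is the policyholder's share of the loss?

£38803

At 35% depreciation, ACV = £65802 − £23030.70 = £42771.30.
Less the £750 deductible: £42771.30 − £750 = £42021.30.
The £26999 per-incident cap binds; insurer pays £26999.
Out of pocket: £65802 − £26999 = £38803.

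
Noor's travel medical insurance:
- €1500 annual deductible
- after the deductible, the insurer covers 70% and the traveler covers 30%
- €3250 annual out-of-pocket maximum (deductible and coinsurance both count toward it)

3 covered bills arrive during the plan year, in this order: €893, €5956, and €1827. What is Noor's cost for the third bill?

€145.30

Claim 1 — €893: fully absorbed by the deductible. Traveler pays €893; OOP now €893.
Claim 2 — €5956: €607 to deductible, leaving €5349; 30% of €5349 = €1604.70. Traveler owes €2211.70 (running OOP €3104.70).
Claim 3 — €1827: 30% coinsurance on €1827 = €548.10. Adding that to €3104.70 gives €3652.80, past the €3250 cap; traveler pays only €3250 − €3104.70 = €145.30.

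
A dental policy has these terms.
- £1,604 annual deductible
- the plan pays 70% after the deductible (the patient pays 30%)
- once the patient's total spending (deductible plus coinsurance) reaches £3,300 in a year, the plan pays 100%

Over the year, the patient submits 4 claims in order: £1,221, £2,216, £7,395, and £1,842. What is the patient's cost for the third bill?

Claim 1 — £1,221: entire amount goes to the deductible. Patient owes £1,221 (running OOP £1,221).
Claim 2 — £2,216: £383 to deductible, leaving £1,833; 30% of £1,833 = £549.90. Patient pays £932.90; OOP now £2,153.90.
Claim 3 — £7,395: deductible already satisfied, so patient's share is 30% × £7,395 = £2,218.50. OOP would hit £4,372.40 > £3,300, so the cap limits the patient to £3,300 − £2,153.90 = £1,146.10.

£1,146.10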